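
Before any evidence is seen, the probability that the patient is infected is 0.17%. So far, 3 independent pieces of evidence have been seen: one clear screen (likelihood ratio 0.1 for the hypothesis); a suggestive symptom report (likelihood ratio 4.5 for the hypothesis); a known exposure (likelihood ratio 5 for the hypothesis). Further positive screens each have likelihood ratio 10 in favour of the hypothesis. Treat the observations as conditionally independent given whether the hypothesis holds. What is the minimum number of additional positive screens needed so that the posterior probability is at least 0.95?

4

Prior odds = 0.0017/0.9983 = 17/9983.
Combined Bayes factor of the evidence already in hand = 0.1 × 4.5 × 5 = 2.25.
Odds after that evidence = (17/9983) × 2.25 = 153/39932.
Target odds = 0.95/0.05 = 19.
Need 10ⁿ ≥ 19 ÷ (153/39932) = 758708/153.
10³ = 1000 falls short of 758708/153 but 10⁴ = 10000 reaches it, so n = 4.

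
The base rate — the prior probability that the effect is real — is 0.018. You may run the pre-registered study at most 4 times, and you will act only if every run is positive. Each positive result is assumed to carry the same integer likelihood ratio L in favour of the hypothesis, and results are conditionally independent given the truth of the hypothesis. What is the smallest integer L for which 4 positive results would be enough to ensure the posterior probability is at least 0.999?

Prior odds = 0.018/0.982 = 9/491.
Target odds = 0.999/0.001 = 999.
Need L⁴ ≥ 999 ÷ (9/491) = 54501.
15⁴ = 50625 < 54501 ≤ 65536 = 16⁴, so L = 16.

16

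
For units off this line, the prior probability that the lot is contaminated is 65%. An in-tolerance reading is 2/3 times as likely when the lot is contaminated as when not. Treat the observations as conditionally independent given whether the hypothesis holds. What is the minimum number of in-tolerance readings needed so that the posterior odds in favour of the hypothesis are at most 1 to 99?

Prior odds = 0.65/0.35 = 13/7.
Likelihood ratio per in-tolerance reading = 2/3.
Target odds = 1/99.
Require (2/3)ⁿ ≤ 1/99 ÷ (13/7) = 7/1287.
(2/3)¹² = 4096/531441 is still above 7/1287 but (2/3)¹³ = 8192/1594323 is at or below it, so n = 13.

13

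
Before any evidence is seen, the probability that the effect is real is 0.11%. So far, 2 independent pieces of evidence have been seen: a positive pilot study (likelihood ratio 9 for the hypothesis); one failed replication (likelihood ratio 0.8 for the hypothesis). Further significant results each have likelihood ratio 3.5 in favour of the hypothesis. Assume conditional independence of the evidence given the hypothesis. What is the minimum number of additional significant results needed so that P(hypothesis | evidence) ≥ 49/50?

7

Prior odds = 0.0011/0.9989 = 11/9989.
Combined Bayes factor of the evidence already in hand = 9 × 0.8 = 7.2.
Odds after that evidence = (11/9989) × 7.2 = 396/49945.
Target odds = 0.98/0.02 = 49.
Need 3.5ⁿ ≥ 49 ÷ (396/49945) = 2447305/396.
3.5⁶ = 1838.265625 falls short of 2447305/396 but 3.5⁷ = 823543/128 reaches it, so n = 7.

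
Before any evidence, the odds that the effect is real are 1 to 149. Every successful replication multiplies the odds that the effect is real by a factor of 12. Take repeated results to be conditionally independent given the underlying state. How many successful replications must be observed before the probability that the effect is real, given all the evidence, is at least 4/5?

Prior odds = 1/149.
Likelihood ratio per successful replication = 12.
Target posterior odds = 0.8/0.2 = 4.
Need (1/149) × 12ⁿ ≥ 4, i.e. 12ⁿ ≥ 596.
12² = 144 falls short of 596 but 12³ = 1728 reaches it, so n = 3.

3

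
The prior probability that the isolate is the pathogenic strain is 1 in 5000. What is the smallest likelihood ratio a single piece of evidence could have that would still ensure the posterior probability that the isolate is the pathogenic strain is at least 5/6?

24995

Prior odds = 0.0002/0.9998 = 1/4999.
Target odds = (5/6)/(1/6) = 5.
Required Bayes factor = 5 ÷ (1/4999) = 24995.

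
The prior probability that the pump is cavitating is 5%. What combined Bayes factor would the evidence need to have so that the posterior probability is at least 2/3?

Prior odds = 0.05/0.95 = 1/19.
Target odds = (2/3)/(1/3) = 2.
Required Bayes factor = 2 ÷ (1/19) = 38.

38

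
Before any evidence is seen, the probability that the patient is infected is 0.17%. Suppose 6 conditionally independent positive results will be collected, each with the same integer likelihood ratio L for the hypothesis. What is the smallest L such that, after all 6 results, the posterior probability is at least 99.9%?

Prior odds = 0.0017/0.9983 = 17/9983.
Target odds = 0.999/0.001 = 999.
Need L⁶ ≥ 999 ÷ (17/9983) = 9973017/17.
9⁶ = 531441 < 9973017/17 ≤ 1000000 = 10⁶, so L = 10.

10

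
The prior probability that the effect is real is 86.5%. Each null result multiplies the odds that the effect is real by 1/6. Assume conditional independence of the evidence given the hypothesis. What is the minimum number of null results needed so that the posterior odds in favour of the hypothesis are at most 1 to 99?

Prior odds: 0.865 ÷ 0.135 = 173/27.
Likelihood ratio per null result = 1/6.
Target odds = 1/99.
Need (173/27) × (1/6)ⁿ ≤ 1/99, i.e. (1/6)ⁿ ≤ 3/1903.
(1/6)³ = 1/216 is still above 3/1903 but (1/6)⁴ = 1/1296 is at or below it, so n = 4.

4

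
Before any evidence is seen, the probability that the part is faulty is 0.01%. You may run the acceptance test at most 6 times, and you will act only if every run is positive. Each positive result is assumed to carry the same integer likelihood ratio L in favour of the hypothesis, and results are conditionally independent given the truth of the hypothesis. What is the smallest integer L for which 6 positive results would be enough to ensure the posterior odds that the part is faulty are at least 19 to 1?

8

Prior odds = 0.0001/0.9999 = 1/9999.
Target odds = 19.
Need L⁶ ≥ 19 ÷ (1/9999) = 189981.
7⁶ = 117649 < 189981 ≤ 262144 = 8⁶, so L = 8.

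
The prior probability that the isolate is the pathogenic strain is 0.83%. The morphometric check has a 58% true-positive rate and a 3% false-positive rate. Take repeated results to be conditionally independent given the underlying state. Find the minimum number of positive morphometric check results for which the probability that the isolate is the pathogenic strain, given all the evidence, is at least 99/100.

Prior odds: 0.0083 ÷ 0.9917 = 83/9917.
Likelihood ratio of a positive result = 0.58/0.03 = 58/3.
Target posterior odds = 0.99/0.01 = 99.
Need (83/9917) × (58/3)ⁿ ≥ 99, i.e. (58/3)ⁿ ≥ 981783/83.
(58/3)³ = 195112/27 falls short of 981783/83 but (58/3)⁴ = 11316496/81 reaches it, so n = 4.

4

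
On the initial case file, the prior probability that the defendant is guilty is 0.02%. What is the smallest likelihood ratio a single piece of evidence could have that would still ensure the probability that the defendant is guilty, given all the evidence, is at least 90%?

Prior odds = 0.0002/0.9998 = 1/4999.
Target odds = 0.9/0.1 = 9.
Required Bayes factor = 9 ÷ (1/4999) = 44991.

44991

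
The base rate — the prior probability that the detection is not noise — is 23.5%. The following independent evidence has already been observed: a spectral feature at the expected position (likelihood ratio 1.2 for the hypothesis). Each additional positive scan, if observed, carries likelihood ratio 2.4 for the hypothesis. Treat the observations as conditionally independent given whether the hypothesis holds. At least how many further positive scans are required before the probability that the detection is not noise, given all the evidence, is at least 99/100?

7

Prior odds = 0.235/0.765 = 47/153.
Bayes factor of the evidence already in hand = 1.2.
Odds after that evidence = (47/153) × 1.2 = 94/255.
Target odds = 0.99/0.01 = 99.
Need 2.4ⁿ ≥ 99 ÷ (94/255) = 25245/94.
2.4⁶ = 2985984/15625 falls short of 25245/94 but 2.4⁷ = 35831808/78125 reaches it, so n = 7.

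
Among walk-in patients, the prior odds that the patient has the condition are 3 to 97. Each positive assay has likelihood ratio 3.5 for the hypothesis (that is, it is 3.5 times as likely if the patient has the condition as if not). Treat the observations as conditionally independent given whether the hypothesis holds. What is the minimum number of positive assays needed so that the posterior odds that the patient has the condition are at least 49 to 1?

Prior odds = 3/97.
Likelihood ratio per positive assay = 3.5.
Target odds = 49.
Require 3.5ⁿ ≥ 49 ÷ (3/97) = 4753/3.
3.5⁵ = 525.21875 falls short of 4753/3 but 3.5⁶ = 1838.265625 reaches it, so n = 6.

6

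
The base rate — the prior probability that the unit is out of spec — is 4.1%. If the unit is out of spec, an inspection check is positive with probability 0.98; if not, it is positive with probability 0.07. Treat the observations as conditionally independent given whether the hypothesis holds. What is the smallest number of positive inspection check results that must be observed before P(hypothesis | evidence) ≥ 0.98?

3

Prior odds = 0.041/0.959 = 41/959.
Likelihood ratio of a positive = 0.98/0.07 = 14.
Target posterior odds = 0.98/0.02 = 49.
Need (41/959) × 14ⁿ ≥ 49, i.e. 14ⁿ ≥ 46991/41.
14² = 196 falls short of 46991/41 but 14³ = 2744 reaches it, so n = 3.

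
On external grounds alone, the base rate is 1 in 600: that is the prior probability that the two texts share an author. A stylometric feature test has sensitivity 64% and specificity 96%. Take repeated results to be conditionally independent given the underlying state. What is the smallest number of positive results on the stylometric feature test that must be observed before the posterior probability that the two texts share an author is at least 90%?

4

Prior odds: (1/600) ÷ (599/600) = 1/599.
False-positive rate = 1 − 0.96 = 0.04; likelihood ratio of a positive = 0.64/0.04 = 16.
Target posterior odds = 0.9/0.1 = 9.
Require 16ⁿ ≥ 9 ÷ (1/599) = 5391.
16³ = 4096 falls short of 5391 but 16⁴ = 65536 reaches it, so n = 4.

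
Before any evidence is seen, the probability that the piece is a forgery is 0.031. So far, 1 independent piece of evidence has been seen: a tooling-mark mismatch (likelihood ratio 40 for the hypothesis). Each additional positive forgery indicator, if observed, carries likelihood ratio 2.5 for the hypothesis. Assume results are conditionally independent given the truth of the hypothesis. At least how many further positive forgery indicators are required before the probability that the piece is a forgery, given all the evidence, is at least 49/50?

4

Prior odds = 0.031/0.969 = 31/969.
Bayes factor of the evidence already in hand = 40.
Odds after that evidence = (31/969) × 40 = 1240/969.
Target odds = 0.98/0.02 = 49.
Need 2.5ⁿ ≥ 49 ÷ (1240/969) = 47481/1240.
2.5³ = 15.625 falls short of 47481/1240 but 2.5⁴ = 39.0625 reaches it, so n = 4.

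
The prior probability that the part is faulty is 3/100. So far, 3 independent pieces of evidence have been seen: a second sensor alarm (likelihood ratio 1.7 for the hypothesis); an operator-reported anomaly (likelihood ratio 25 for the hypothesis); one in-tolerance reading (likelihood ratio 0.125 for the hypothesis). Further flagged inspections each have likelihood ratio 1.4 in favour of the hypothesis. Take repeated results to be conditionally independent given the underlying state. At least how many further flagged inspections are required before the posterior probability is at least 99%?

Prior odds = 0.03/0.97 = 3/97.
Combined Bayes factor of the evidence already in hand = 1.7 × 25 × 0.125 = 5.3125.
Odds after that evidence = (3/97) × 5.3125 = 255/1552.
Target odds = 0.99/0.01 = 99.
Need 1.4ⁿ ≥ 99 ÷ (255/1552) = 51216/85.
1.4¹⁹ ≈597.63 falls short of 51216/85 but 1.4²⁰ ≈836.683 reaches it, so n = 20.

20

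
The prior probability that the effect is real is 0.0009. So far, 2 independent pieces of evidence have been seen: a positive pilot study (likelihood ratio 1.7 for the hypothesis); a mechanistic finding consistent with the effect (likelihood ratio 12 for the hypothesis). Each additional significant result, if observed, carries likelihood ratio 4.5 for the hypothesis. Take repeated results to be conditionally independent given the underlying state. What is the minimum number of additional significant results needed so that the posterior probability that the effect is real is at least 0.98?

6

Prior odds = 0.0009/0.9991 = 9/9991.
Combined Bayes factor of the evidence already in hand = 1.7 × 12 = 20.4.
Odds after that evidence = (9/9991) × 20.4 = 918/49955.
Target odds = 0.98/0.02 = 49.
Need 4.5ⁿ ≥ 49 ÷ (918/49955) = 2447795/918.
4.5⁵ = 1845.28125 falls short of 2447795/918 but 4.5⁶ = 8303.765625 reaches it, so n = 6.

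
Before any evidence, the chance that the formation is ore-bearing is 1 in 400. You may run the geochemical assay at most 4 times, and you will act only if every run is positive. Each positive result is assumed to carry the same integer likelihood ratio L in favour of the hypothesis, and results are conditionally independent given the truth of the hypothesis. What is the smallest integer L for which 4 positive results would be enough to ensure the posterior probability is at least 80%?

7

Prior odds = 0.0025/0.9975 = 1/399.
Target odds = 0.8/0.2 = 4.
Need L⁴ ≥ 4 ÷ (1/399) = 1596.
6⁴ = 1296 < 1596 ≤ 2401 = 7⁴, so L = 7.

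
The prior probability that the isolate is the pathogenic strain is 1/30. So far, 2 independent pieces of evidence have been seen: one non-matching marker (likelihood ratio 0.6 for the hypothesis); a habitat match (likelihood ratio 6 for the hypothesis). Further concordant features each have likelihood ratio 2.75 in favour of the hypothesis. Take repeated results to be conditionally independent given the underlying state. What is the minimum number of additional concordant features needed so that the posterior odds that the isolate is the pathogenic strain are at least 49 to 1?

Prior odds = (1/30)/(29/30) = 1/29.
Combined Bayes factor of the evidence already in hand = 0.6 × 6 = 3.6.
Odds after that evidence = (1/29) × 3.6 = 18/145.
Target odds = 49.
Need 2.75ⁿ ≥ 49 ÷ (18/145) = 7105/18.
2.75⁵ = 161051/1024 falls short of 7105/18 but 2.75⁶ = 1771561/4096 reaches it, so n = 6.

6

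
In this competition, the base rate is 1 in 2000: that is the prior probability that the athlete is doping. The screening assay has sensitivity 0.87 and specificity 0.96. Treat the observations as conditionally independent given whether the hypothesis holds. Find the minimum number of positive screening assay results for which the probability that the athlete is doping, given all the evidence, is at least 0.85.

Prior odds: 0.0005 ÷ 0.9995 = 1/1999.
False-positive rate = 1 − 0.96 = 0.04; likelihood ratio of a positive = 0.87/0.04 = 21.75.
Target odds: 0.85 ÷ 0.15 = 17/3.
Require 21.75ⁿ ≥ 17/3 ÷ (1/1999) = 33983/3.
21.75³ = 658503/64 falls short of 33983/3 but 21.75⁴ = 57289761/256 reaches it, so n = 4.

4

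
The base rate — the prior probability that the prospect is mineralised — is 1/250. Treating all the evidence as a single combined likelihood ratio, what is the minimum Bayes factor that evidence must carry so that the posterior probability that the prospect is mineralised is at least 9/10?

2241

Prior odds = 0.004/0.996 = 1/249.
Target odds = 0.9/0.1 = 9.
Required Bayes factor = 9 ÷ (1/249) = 2241.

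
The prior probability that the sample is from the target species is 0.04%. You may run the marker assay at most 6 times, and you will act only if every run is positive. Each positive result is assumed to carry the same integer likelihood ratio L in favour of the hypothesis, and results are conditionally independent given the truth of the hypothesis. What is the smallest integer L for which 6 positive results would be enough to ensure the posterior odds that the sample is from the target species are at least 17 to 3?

5

Prior odds = 0.0004/0.9996 = 1/2499.
Target odds = 17/3.
Need L⁶ ≥ 17/3 ÷ (1/2499) = 14161.
4⁶ = 4096 < 14161 ≤ 15625 = 5⁶, so L = 5.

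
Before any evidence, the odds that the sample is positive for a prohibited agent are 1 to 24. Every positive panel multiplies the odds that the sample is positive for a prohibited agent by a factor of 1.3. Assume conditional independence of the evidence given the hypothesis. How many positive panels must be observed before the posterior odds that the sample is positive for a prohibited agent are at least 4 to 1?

Prior odds = 1/24.
Likelihood ratio per positive panel = 1.3.
Target odds = 4.
Require 1.3ⁿ ≥ 4 ÷ (1/24) = 96.
1.3¹⁷ ≈86.5042 falls short of 96 but 1.3¹⁸ ≈112.455 reaches it, so n = 18.

18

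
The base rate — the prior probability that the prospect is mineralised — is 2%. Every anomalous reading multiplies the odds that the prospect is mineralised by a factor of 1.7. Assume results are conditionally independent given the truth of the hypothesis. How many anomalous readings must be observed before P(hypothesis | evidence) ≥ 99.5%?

Prior odds = 0.02/0.98 = 1/49.
Likelihood ratio per anomalous reading = 1.7.
Target posterior odds = 0.995/0.005 = 199.
Require 1.7ⁿ ≥ 199 ÷ (1/49) = 9751.
1.7¹⁷ ≈8272.4 falls short of 9751 but 1.7¹⁸ ≈14063.1 reaches it, so n = 18.

18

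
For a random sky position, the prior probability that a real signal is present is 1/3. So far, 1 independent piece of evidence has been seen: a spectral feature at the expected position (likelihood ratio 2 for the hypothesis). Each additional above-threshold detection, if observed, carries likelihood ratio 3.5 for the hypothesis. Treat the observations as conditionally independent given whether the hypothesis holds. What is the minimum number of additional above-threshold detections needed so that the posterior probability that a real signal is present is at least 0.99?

Prior odds = (1/3)/(2/3) = 0.5.
Bayes factor of the evidence already in hand = 2.
Odds after that evidence = 0.5 × 2 = 1.
Target odds = 0.99/0.01 = 99.
Need 3.5ⁿ ≥ 99 ÷ 1 = 99.
3.5³ = 42.875 falls short of 99 but 3.5⁴ = 150.0625 reaches it, so n = 4.

4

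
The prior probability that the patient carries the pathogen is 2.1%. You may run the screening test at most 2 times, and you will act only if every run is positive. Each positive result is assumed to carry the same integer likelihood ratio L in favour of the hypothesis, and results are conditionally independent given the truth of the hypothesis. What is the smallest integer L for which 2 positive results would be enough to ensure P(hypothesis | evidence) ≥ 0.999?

216

Prior odds = 0.021/0.979 = 21/979.
Target odds = 0.999/0.001 = 999.
Need L² ≥ 999 ÷ (21/979) = 326007/7.
215² = 46225 < 326007/7 ≤ 46656 = 216², so L = 216.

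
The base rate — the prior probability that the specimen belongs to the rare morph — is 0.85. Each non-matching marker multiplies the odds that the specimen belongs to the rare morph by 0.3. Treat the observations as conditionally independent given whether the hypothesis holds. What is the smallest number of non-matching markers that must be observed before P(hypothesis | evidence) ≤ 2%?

Prior odds = 0.85/0.15 = 17/3.
Likelihood ratio per non-matching marker = 0.3.
Target posterior odds = 0.02/0.98 = 1/49.
Require 0.3ⁿ ≤ 1/49 ÷ (17/3) = 3/833.
0.3⁴ = 0.0081 is still above 3/833 but 0.3⁵ = 243/100000 is at or below it, so n = 5.

5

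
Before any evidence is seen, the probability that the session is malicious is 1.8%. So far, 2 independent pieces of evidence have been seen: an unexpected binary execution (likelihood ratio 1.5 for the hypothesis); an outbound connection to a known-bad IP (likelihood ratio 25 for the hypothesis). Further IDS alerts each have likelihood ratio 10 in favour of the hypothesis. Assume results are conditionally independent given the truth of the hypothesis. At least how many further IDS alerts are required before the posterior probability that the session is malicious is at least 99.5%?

Prior odds = 0.018/0.982 = 9/491.
Combined Bayes factor of the evidence already in hand = 1.5 × 25 = 37.5.
Odds after that evidence = (9/491) × 37.5 = 675/982.
Target odds = 0.995/0.005 = 199.
Need 10ⁿ ≥ 199 ÷ (675/982) = 195418/675.
10² = 100 falls short of 195418/675 but 10³ = 1000 reaches it, so n = 3.

3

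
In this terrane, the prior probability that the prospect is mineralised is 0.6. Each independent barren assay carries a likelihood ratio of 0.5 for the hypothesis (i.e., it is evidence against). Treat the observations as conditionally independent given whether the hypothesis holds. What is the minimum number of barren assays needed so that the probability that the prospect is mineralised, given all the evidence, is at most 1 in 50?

7

Prior odds: 0.6 ÷ 0.4 = 1.5.
Likelihood ratio per barren assay = 0.5.
Target odds: 0.02 ÷ 0.98 = 1/49.
Require 0.5ⁿ ≤ 1/49 ÷ 1.5 = 2/147.
0.5⁶ = 0.015625 is still above 2/147 but 0.5⁷ = 0.0078125 is at or below it, so n = 7.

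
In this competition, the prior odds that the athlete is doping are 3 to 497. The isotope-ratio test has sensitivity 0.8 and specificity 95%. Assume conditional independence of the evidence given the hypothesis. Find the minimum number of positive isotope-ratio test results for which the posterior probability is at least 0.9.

Prior odds = 3/497.
False-positive rate = 1 − 0.95 = 0.05; likelihood ratio of a positive = 0.8/0.05 = 16.
Target odds: 0.9 ÷ 0.1 = 9.
Require 16ⁿ ≥ 9 ÷ (3/497) = 1491.
16² = 256 falls short of 1491 but 16³ = 4096 reaches it, so n = 3.

3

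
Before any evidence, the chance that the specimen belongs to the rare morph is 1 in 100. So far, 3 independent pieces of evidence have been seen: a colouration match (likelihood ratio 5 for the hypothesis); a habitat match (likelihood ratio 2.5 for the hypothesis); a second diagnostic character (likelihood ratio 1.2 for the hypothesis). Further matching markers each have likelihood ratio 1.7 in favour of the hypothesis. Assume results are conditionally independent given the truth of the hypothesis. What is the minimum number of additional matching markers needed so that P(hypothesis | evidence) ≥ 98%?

Prior odds = 0.01/0.99 = 1/99.
Combined Bayes factor of the evidence already in hand = 5 × 2.5 × 1.2 = 15.
Odds after that evidence = (1/99) × 15 = 5/33.
Target odds = 0.98/0.02 = 49.
Need 1.7ⁿ ≥ 49 ÷ (5/33) = 323.4.
1.7¹⁰ ≈201.599 falls short of 323.4 but 1.7¹¹ ≈342.719 reaches it, so n = 11.

11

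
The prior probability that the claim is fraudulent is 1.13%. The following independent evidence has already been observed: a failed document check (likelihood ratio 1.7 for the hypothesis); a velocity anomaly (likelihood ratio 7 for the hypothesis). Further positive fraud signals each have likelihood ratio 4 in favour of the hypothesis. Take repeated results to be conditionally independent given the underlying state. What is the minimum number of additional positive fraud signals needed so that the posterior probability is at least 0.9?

Prior odds = 0.0113/0.9887 = 113/9887.
Combined Bayes factor of the evidence already in hand = 1.7 × 7 = 11.9.
Odds after that evidence = (113/9887) × 11.9 = 13447/98870.
Target odds = 0.9/0.1 = 9.
Need 4ⁿ ≥ 9 ÷ (13447/98870) = 889830/13447.
4³ = 64 falls short of 889830/13447 but 4⁴ = 256 reaches it, so n = 4.

4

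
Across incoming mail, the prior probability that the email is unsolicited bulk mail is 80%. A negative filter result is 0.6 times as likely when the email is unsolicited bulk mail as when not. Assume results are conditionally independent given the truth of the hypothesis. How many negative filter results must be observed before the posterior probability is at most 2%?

Prior odds: 0.8 ÷ 0.2 = 4.
Likelihood ratio per negative filter result = 0.6.
Target odds: 0.02 ÷ 0.98 = 1/49.
Need 4 × 0.6ⁿ ≤ 1/49, i.e. 0.6ⁿ ≤ 1/196.
0.6¹⁰ = 59049/9765625 is still above 1/196 but 0.6¹¹ = 177147/48828125 is at or below it, so n = 11.

11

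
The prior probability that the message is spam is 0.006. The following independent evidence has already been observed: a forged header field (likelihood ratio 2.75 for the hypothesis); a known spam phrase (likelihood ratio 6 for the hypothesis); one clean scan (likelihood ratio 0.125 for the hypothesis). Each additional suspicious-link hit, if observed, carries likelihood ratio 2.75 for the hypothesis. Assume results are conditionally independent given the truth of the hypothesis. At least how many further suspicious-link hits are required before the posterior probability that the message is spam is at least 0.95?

Prior odds = 0.006/0.994 = 3/497.
Combined Bayes factor of the evidence already in hand = 2.75 × 6 × 0.125 = 2.0625.
Odds after that evidence = (3/497) × 2.0625 = 99/7952.
Target odds = 0.95/0.05 = 19.
Need 2.75ⁿ ≥ 19 ÷ (99/7952) = 151088/99.
2.75⁷ = 19487171/16384 falls short of 151088/99 but 2.75⁸ = 214358881/65536 reaches it, so n = 8.

8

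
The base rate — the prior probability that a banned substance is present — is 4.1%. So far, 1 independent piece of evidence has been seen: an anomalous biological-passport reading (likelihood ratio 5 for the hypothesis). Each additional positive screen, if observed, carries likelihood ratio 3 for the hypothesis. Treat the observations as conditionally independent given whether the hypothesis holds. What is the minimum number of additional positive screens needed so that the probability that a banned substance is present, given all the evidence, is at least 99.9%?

Prior odds = 0.041/0.959 = 41/959.
Bayes factor of the evidence already in hand = 5.
Odds after that evidence = (41/959) × 5 = 205/959.
Target odds = 0.999/0.001 = 999.
Need 3ⁿ ≥ 999 ÷ (205/959) = 958041/205.
3⁷ = 2187 falls short of 958041/205 but 3⁸ = 6561 reaches it, so n = 8.

8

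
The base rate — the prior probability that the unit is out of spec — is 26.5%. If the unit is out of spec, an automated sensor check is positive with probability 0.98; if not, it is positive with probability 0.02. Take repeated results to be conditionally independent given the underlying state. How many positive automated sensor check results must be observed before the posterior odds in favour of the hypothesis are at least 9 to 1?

1

Prior odds = 0.265/0.735 = 53/147.
Likelihood ratio of a positive = 0.98/0.02 = 49.
Target odds = 9.
Require 49ⁿ ≥ 9 ÷ (53/147) = 1323/53.
49¹ = 49, which meets the required 1323/53; so n = 1.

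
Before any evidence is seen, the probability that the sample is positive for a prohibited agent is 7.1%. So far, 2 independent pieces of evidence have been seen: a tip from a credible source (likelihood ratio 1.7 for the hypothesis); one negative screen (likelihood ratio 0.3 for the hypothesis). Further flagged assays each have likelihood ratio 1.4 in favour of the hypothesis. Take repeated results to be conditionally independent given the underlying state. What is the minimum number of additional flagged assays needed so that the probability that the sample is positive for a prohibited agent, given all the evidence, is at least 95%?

19

Prior odds = 0.071/0.929 = 71/929.
Combined Bayes factor of the evidence already in hand = 1.7 × 0.3 = 0.51.
Odds after that evidence = (71/929) × 0.51 = 3621/92900.
Target odds = 0.95/0.05 = 19.
Need 1.4ⁿ ≥ 19 ÷ (3621/92900) = 1765100/3621.
1.4¹⁸ ≈426.879 falls short of 1765100/3621 but 1.4¹⁹ ≈597.63 reaches it, so n = 19.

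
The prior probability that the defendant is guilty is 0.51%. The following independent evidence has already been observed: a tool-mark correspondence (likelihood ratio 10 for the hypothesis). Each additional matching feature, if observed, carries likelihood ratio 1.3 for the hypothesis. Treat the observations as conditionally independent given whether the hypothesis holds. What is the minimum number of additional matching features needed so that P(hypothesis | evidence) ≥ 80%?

Prior odds = 0.0051/0.9949 = 51/9949.
Bayes factor of the evidence already in hand = 10.
Odds after that evidence = (51/9949) × 10 = 510/9949.
Target odds = 0.8/0.2 = 4.
Need 1.3ⁿ ≥ 4 ÷ (510/9949) = 19898/255.
1.3¹⁶ ≈66.5417 falls short of 19898/255 but 1.3¹⁷ ≈86.5042 reaches it, so n = 17.

17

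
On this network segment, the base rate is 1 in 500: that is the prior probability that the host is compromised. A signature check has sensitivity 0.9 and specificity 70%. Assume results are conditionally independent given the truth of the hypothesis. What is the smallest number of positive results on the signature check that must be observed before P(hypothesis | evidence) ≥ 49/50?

10

Prior odds: 0.002 ÷ 0.998 = 1/499.
False-positive rate = 1 − 0.7 = 0.3; likelihood ratio of a positive = 0.9/0.3 = 3.
Target odds: 0.98 ÷ 0.02 = 49.
Require 3ⁿ ≥ 49 ÷ (1/499) = 24451.
3⁹ = 19683 falls short of 24451 but 3¹⁰ = 59049 reaches it, so n = 10.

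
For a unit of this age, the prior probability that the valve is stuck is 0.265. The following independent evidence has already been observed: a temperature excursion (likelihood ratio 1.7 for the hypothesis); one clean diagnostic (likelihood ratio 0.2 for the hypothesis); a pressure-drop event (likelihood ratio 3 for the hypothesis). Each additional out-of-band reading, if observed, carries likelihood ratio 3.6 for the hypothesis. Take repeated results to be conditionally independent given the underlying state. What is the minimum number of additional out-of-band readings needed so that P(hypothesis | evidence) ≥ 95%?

4

Prior odds = 0.265/0.735 = 53/147.
Combined Bayes factor of the evidence already in hand = 1.7 × 0.2 × 3 = 1.02.
Odds after that evidence = (53/147) × 1.02 = 901/2450.
Target odds = 0.95/0.05 = 19.
Need 3.6ⁿ ≥ 19 ÷ (901/2450) = 46550/901.
3.6³ = 46.656 falls short of 46550/901 but 3.6⁴ = 167.9616 reaches it, so n = 4.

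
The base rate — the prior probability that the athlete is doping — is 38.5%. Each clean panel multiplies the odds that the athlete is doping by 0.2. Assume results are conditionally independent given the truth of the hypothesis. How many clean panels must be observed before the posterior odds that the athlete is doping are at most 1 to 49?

3

Prior odds = 0.385/0.615 = 77/123.
Likelihood ratio per clean panel = 0.2.
Target odds = 1/49.
Require 0.2ⁿ ≤ 1/49 ÷ (77/123) = 123/3773.
0.2² = 0.04 is still above 123/3773 but 0.2³ = 0.008 is at or below it, so n = 3.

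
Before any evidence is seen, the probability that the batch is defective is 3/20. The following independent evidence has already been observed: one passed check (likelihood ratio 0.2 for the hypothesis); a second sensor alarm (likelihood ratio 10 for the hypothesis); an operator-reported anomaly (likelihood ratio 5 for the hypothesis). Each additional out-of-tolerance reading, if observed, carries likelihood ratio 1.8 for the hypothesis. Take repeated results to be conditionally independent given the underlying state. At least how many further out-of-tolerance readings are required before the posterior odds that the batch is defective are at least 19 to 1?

5

Prior odds = 0.15/0.85 = 3/17.
Combined Bayes factor of the evidence already in hand = 0.2 × 10 × 5 = 10.
Odds after that evidence = (3/17) × 10 = 30/17.
Target odds = 19.
Need 1.8ⁿ ≥ 19 ÷ (30/17) = 323/30.
1.8⁴ = 10.4976 falls short of 323/30 but 1.8⁵ = 18.89568 reaches it, so n = 5.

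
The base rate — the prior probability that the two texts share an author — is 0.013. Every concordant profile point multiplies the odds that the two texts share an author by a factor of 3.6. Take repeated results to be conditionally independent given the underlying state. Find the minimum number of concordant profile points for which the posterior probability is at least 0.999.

Prior odds = 0.013/0.987 = 13/987.
Likelihood ratio per concordant profile point = 3.6.
Target odds: 0.999 ÷ 0.001 = 999.
Need (13/987) × 3.6ⁿ ≥ 999, i.e. 3.6ⁿ ≥ 986013/13.
3.6⁸ ≈28211.1 falls short of 986013/13 but 3.6⁹ ≈101560 reaches it, so n = 9.

9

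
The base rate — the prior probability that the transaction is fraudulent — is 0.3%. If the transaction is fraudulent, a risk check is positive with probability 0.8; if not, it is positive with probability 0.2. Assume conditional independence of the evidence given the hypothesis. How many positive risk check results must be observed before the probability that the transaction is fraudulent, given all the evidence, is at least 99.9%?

Prior odds: 0.003 ÷ 0.997 = 3/997.
Likelihood ratio of a positive = 0.8/0.2 = 4.
Target posterior odds = 0.999/0.001 = 999.
Need (3/997) × 4ⁿ ≥ 999, i.e. 4ⁿ ≥ 332001.
4⁹ = 262144 falls short of 332001 but 4¹⁰ = 1048576 reaches it, so n = 10.

10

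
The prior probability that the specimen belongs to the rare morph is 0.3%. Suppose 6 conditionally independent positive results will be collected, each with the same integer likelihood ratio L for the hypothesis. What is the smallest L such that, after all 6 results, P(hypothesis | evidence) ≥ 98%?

6

Prior odds = 0.003/0.997 = 3/997.
Target odds = 0.98/0.02 = 49.
Need L⁶ ≥ 49 ÷ (3/997) = 48853/3.
5⁶ = 15625 < 48853/3 ≤ 46656 = 6⁶, so L = 6.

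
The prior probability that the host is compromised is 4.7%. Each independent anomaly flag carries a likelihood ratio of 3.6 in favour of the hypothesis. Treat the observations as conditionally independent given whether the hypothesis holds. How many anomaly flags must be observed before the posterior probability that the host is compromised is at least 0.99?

6

Prior odds = 0.047/0.953 = 47/953.
Likelihood ratio per anomaly flag = 3.6.
Target posterior odds = 0.99/0.01 = 99.
Need (47/953) × 3.6ⁿ ≥ 99, i.e. 3.6ⁿ ≥ 94347/47.
3.6⁵ = 604.66176 falls short of 94347/47 but 3.6⁶ = 34012224/15625 reaches it, so n = 6.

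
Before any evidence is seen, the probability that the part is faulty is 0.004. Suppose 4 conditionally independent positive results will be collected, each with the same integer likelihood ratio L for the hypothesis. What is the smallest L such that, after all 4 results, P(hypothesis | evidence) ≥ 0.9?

7

Prior odds = 0.004/0.996 = 1/249.
Target odds = 0.9/0.1 = 9.
Need L⁴ ≥ 9 ÷ (1/249) = 2241.
6⁴ = 1296 < 2241 ≤ 2401 = 7⁴, so L = 7.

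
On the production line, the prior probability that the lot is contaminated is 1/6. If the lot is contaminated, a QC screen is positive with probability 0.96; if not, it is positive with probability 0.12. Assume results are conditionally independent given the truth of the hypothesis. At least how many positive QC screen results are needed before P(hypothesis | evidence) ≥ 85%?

2

Prior odds: (1/6) ÷ (5/6) = 0.2.
Likelihood ratio of a positive = 0.96/0.12 = 8.
Target odds: 0.85 ÷ 0.15 = 17/3.
Require 8ⁿ ≥ 17/3 ÷ 0.2 = 85/3.
8¹ = 8 falls short of 85/3 but 8² = 64 reaches it, so n = 2.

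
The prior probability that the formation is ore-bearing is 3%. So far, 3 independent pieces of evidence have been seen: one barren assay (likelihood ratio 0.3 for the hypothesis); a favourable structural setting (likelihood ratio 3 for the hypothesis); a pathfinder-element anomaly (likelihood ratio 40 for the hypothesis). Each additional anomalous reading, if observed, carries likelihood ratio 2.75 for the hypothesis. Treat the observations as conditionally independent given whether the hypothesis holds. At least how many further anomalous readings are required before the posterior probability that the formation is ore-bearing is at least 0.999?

7

Prior odds = 0.03/0.97 = 3/97.
Combined Bayes factor of the evidence already in hand = 0.3 × 3 × 40 = 36.
Odds after that evidence = (3/97) × 36 = 108/97.
Target odds = 0.999/0.001 = 999.
Need 2.75ⁿ ≥ 999 ÷ (108/97) = 897.25.
2.75⁶ = 1771561/4096 falls short of 897.25 but 2.75⁷ = 19487171/16384 reaches it, so n = 7.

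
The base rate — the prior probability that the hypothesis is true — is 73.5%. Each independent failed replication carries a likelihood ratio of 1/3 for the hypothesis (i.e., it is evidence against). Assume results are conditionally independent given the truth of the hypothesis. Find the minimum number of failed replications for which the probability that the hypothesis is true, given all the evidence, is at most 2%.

5

Prior odds = 0.735/0.265 = 147/53.
Likelihood ratio per failed replication = 1/3.
Target posterior odds = 0.02/0.98 = 1/49.
Need (147/53) × (1/3)ⁿ ≤ 1/49, i.e. (1/3)ⁿ ≤ 53/7203.
(1/3)⁴ = 1/81 is still above 53/7203 but (1/3)⁵ = 1/243 is at or below it, so n = 5.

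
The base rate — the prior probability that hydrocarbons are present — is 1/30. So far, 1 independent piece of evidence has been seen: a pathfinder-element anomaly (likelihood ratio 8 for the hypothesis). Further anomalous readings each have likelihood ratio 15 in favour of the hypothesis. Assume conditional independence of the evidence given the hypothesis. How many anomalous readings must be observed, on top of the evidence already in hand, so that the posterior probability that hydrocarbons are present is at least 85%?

Prior odds = (1/30)/(29/30) = 1/29.
Bayes factor of the evidence already in hand = 8.
Odds after that evidence = (1/29) × 8 = 8/29.
Target odds = 0.85/0.15 = 17/3.
Need 15ⁿ ≥ 17/3 ÷ (8/29) = 493/24.
15¹ = 15 falls short of 493/24 but 15² = 225 reaches it, so n = 2.

2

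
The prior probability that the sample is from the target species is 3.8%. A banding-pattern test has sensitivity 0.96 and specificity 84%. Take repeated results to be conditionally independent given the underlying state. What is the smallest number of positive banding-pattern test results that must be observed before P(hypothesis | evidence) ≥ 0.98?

4

Prior odds = 0.038/0.962 = 19/481.
False-positive rate = 1 − 0.84 = 0.16; likelihood ratio of a positive = 0.96/0.16 = 6.
Target posterior odds = 0.98/0.02 = 49.
Require 6ⁿ ≥ 49 ÷ (19/481) = 23569/19.
6³ = 216 falls short of 23569/19 but 6⁴ = 1296 reaches it, so n = 4.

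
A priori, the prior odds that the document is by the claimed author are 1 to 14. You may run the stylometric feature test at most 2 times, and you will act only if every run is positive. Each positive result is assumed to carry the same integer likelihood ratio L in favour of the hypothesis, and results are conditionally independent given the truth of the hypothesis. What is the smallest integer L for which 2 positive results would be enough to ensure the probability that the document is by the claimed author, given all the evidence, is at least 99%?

Prior odds = 1/14.
Target odds = 0.99/0.01 = 99.
Need L² ≥ 99 ÷ (1/14) = 1386.
37² = 1369 < 1386 ≤ 1444 = 38², so L = 38.

38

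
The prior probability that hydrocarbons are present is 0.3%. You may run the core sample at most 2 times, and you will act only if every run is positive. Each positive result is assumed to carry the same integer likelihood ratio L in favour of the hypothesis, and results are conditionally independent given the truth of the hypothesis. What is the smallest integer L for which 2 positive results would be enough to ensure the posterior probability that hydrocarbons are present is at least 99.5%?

258

Prior odds = 0.003/0.997 = 3/997.
Target odds = 0.995/0.005 = 199.
Need L² ≥ 199 ÷ (3/997) = 198403/3.
257² = 66049 < 198403/3 ≤ 66564 = 258², so L = 258.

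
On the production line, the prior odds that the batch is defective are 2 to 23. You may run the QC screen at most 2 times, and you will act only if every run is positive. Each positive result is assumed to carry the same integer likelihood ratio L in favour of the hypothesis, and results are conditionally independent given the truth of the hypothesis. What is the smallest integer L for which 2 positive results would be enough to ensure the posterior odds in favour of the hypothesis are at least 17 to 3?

9

Prior odds = 2/23.
Target odds = 17/3.
Need L² ≥ 17/3 ÷ (2/23) = 391/6.
8² = 64 < 391/6 ≤ 81 = 9², so L = 9.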